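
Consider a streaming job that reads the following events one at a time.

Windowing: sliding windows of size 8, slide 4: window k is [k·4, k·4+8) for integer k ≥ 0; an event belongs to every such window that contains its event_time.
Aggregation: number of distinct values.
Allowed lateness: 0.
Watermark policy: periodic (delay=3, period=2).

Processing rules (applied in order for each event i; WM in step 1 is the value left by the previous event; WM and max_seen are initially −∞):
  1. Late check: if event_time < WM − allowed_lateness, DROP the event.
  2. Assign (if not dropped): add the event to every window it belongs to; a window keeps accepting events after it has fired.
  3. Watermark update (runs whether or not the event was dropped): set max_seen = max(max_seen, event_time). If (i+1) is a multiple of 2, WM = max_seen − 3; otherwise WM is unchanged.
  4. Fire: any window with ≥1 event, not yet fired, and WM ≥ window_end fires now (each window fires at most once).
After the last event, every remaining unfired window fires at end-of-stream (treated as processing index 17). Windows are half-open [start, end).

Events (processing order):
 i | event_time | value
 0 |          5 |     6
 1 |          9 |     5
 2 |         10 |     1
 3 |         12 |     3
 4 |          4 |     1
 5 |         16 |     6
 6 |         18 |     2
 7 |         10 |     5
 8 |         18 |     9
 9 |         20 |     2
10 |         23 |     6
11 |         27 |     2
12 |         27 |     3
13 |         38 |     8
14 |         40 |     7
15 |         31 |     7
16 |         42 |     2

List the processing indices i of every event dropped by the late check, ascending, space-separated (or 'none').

4 7 15

i=0 t=5 v=6: → [4,12),[0,8); WM=−∞
i=1 t=9 v=5: → [8,16),[4,12); WM=6
i=2 t=10 v=1: → [8,16),[4,12); WM=6
i=3 t=12 v=3: → [12,20),[8,16); WM=9; [0,8) fires=1
i=4 t=4 v=1: DROP (t<9-0); WM=9
i=5 t=16 v=6: → [16,24),[12,20); WM=13; [4,12) fires=3
i=6 t=18 v=2: → [16,24),[12,20); WM=13
i=7 t=10 v=5: DROP (t<13-0); WM=15
i=8 t=18 v=9: → [16,24),[12,20); WM=15
i=9 t=20 v=2: → [20,28),[16,24); WM=17; [8,16) fires=3
i=10 t=23 v=6: → [20,28),[16,24); WM=17
i=11 t=27 v=2: → [24,32),[20,28); WM=24; [12,20) fires=4 [16,24) fires=3
i=12 t=27 v=3: → [24,32),[20,28); WM=24
i=13 t=38 v=8: → [36,44),[32,40); WM=35; [20,28) fires=3 [24,32) fires=2
i=14 t=40 v=7: → [40,48),[36,44); WM=35
i=15 t=31 v=7: DROP (t<35-0); WM=37
i=16 t=42 v=2: → [40,48),[36,44); WM=37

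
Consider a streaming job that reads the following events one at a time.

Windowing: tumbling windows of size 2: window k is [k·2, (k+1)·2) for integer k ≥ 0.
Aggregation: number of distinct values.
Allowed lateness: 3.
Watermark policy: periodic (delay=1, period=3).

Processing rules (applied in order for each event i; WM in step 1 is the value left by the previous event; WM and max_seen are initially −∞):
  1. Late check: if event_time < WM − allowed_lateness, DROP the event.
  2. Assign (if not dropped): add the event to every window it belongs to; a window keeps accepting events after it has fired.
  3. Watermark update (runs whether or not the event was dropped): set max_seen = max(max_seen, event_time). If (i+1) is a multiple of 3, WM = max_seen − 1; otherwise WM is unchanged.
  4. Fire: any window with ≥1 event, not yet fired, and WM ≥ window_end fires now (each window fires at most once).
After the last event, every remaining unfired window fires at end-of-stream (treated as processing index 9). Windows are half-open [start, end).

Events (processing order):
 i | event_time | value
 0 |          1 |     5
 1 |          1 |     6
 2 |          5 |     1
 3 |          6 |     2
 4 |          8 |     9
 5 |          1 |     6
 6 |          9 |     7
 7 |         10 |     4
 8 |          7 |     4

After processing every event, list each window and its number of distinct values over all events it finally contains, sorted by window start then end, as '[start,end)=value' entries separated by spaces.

[0,2)=2 [4,6)=1 [6,8)=2 [8,10)=2 [10,12)=1

i=0 t=1 v=5: → [0,2); WM=−∞
i=1 t=1 v=6: → [0,2); WM=−∞
i=2 t=5 v=1: → [4,6); WM=4; [0,2) fires=2
i=3 t=6 v=2: → [6,8); WM=4
i=4 t=8 v=9: → [8,10); WM=4
i=5 t=1 v=6: → [0,2); WM=7; [4,6) fires=1
i=6 t=9 v=7: → [8,10); WM=7
i=7 t=10 v=4: → [10,12); WM=7
i=8 t=7 v=4: → [6,8); WM=9; [6,8) fires=2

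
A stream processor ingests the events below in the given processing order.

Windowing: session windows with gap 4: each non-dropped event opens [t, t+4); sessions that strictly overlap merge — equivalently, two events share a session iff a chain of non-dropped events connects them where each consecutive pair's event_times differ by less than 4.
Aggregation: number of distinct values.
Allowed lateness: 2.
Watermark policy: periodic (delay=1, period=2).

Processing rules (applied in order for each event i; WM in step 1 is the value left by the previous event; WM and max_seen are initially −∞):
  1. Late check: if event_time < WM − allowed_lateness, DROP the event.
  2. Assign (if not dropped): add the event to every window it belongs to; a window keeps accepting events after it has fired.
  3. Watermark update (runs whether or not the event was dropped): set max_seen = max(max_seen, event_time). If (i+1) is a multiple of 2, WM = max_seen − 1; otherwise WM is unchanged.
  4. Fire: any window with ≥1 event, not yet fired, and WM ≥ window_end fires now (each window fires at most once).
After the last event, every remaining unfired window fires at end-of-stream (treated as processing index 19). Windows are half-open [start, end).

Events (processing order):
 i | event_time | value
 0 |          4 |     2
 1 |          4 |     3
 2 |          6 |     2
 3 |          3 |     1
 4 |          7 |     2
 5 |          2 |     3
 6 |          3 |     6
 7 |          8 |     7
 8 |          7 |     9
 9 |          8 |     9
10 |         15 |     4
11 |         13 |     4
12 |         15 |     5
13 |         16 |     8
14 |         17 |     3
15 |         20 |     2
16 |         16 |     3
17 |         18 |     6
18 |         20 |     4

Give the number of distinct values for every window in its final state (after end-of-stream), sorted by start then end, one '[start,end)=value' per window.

i=0 t=4 v=2: → [4,8); WM=−∞
i=1 t=4 v=3: → [4,8); WM=3
i=2 t=6 v=2: → [4,10); WM=3
i=3 t=3 v=1: → [3,10); WM=5
i=4 t=7 v=2: → [3,11); WM=5
i=5 t=2 v=3: DROP (t<5-2); WM=6
i=6 t=3 v=6: DROP (t<6-2); WM=6
i=7 t=8 v=7: → [3,12); WM=7
i=8 t=7 v=9: → [3,12); WM=7
i=9 t=8 v=9: → [3,12); WM=7
i=10 t=15 v=4: → [15,19); WM=7
i=11 t=13 v=4: → [13,19); WM=14
i=12 t=15 v=5: → [13,19); WM=14
i=13 t=16 v=8: → [13,20); WM=15
i=14 t=17 v=3: → [13,21); WM=15
i=15 t=20 v=2: → [13,24); WM=19
i=16 t=16 v=3: DROP (t<19-2); WM=19
i=17 t=18 v=6: → [13,24); WM=19
i=18 t=20 v=4: → [13,24); WM=19

[3,12)=5 [13,24)=6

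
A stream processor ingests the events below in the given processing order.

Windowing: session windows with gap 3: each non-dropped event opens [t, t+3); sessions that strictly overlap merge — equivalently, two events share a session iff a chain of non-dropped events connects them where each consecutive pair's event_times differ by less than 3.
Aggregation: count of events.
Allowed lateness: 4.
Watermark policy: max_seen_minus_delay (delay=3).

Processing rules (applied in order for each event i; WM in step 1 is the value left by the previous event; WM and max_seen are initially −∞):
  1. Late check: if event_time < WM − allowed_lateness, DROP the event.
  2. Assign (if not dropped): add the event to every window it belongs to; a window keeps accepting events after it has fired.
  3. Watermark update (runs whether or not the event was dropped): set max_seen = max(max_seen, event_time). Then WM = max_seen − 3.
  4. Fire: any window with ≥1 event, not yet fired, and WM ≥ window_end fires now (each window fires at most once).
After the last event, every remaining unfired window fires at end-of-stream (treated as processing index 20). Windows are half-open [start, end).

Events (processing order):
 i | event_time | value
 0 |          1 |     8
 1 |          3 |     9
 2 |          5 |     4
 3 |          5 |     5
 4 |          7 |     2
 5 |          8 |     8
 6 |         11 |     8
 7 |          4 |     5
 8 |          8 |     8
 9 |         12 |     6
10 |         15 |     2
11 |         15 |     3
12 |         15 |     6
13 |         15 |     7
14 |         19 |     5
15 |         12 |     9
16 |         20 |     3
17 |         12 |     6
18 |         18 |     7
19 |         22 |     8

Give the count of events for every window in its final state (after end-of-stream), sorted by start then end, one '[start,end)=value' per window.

i=0 t=1 v=8: → [1,4); WM=-2
i=1 t=3 v=9: → [1,6); WM=0
i=2 t=5 v=4: → [1,8); WM=2
i=3 t=5 v=5: → [1,8); WM=2
i=4 t=7 v=2: → [1,10); WM=4
i=5 t=8 v=8: → [1,11); WM=5
i=6 t=11 v=8: → [11,14); WM=8
i=7 t=4 v=5: → [1,11); WM=8
i=8 t=8 v=8: → [1,11); WM=8
i=9 t=12 v=6: → [11,15); WM=9
i=10 t=15 v=2: → [15,18); WM=12
i=11 t=15 v=3: → [15,18); WM=12
i=12 t=15 v=6: → [15,18); WM=12
i=13 t=15 v=7: → [15,18); WM=12
i=14 t=19 v=5: → [19,22); WM=16
i=15 t=12 v=9: → [11,15); WM=16
i=16 t=20 v=3: → [19,23); WM=17
i=17 t=12 v=6: DROP (t<17-4); WM=17
i=18 t=18 v=7: → [18,23); WM=17
i=19 t=22 v=8: → [18,25); WM=19

[1,11)=8 [11,15)=3 [15,18)=4 [18,25)=4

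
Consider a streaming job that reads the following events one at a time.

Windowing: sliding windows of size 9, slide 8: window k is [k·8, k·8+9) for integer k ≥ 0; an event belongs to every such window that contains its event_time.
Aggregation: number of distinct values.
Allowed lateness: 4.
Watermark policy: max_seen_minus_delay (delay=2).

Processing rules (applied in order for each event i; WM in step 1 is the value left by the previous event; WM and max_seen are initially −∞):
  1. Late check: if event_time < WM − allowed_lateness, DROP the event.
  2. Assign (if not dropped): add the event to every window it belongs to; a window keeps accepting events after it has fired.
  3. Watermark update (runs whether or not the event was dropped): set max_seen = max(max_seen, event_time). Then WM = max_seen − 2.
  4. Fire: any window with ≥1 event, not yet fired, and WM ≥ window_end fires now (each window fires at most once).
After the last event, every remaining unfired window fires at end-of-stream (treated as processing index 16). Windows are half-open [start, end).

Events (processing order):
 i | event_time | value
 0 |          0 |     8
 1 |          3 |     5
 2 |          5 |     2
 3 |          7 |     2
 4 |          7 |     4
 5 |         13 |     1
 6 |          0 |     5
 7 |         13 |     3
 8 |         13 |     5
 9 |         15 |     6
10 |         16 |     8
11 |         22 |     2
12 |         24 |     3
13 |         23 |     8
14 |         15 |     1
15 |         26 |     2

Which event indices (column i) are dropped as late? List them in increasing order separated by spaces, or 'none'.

6 14

i=0 t=0 v=8: → [0,9); WM=-2
i=1 t=3 v=5: → [0,9); WM=1
i=2 t=5 v=2: → [0,9); WM=3
i=3 t=7 v=2: → [0,9); WM=5
i=4 t=7 v=4: → [0,9); WM=5
i=5 t=13 v=1: → [8,17); WM=11; [0,9) fires=4
i=6 t=0 v=5: DROP (t<11-4); WM=11
i=7 t=13 v=3: → [8,17); WM=11
i=8 t=13 v=5: → [8,17); WM=11
i=9 t=15 v=6: → [8,17); WM=13
i=10 t=16 v=8: → [16,25),[8,17); WM=14
i=11 t=22 v=2: → [16,25); WM=20; [8,17) fires=5
i=12 t=24 v=3: → [24,33),[16,25); WM=22
i=13 t=23 v=8: → [16,25); WM=22
i=14 t=15 v=1: DROP (t<22-4); WM=22
i=15 t=26 v=2: → [24,33); WM=24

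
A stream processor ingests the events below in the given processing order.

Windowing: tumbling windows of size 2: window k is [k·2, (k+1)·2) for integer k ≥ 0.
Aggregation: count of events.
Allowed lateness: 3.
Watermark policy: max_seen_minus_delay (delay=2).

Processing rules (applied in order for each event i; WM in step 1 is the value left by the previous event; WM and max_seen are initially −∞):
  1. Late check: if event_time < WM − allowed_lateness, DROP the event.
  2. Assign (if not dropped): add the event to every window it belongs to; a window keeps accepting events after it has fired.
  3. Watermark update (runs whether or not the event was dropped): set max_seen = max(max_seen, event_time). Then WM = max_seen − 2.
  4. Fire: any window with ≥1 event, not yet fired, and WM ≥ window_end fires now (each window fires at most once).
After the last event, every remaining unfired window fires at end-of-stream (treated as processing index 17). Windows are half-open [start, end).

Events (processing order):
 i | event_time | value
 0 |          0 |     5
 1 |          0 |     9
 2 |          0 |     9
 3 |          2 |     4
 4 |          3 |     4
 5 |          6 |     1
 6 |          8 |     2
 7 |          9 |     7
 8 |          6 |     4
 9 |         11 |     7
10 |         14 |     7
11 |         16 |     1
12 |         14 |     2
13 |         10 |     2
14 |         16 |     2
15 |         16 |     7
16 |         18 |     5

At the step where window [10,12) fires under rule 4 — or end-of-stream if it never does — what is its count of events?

1

i=0 t=0 v=5: → [0,2); WM=-2
i=1 t=0 v=9: → [0,2); WM=-2
i=2 t=0 v=9: → [0,2); WM=-2
i=3 t=2 v=4: → [2,4); WM=0
i=4 t=3 v=4: → [2,4); WM=1
i=5 t=6 v=1: → [6,8); WM=4; [0,2) fires=3 [2,4) fires=2
i=6 t=8 v=2: → [8,10); WM=6
i=7 t=9 v=7: → [8,10); WM=7
i=8 t=6 v=4: → [6,8); WM=7
i=9 t=11 v=7: → [10,12); WM=9; [6,8) fires=2
i=10 t=14 v=7: → [14,16); WM=12; [8,10) fires=2 [10,12) fires=1
i=11 t=16 v=1: → [16,18); WM=14
i=12 t=14 v=2: → [14,16); WM=14
i=13 t=10 v=2: DROP (t<14-3); WM=14
i=14 t=16 v=2: → [16,18); WM=14
i=15 t=16 v=7: → [16,18); WM=14
i=16 t=18 v=5: → [18,20); WM=16; [14,16) fires=2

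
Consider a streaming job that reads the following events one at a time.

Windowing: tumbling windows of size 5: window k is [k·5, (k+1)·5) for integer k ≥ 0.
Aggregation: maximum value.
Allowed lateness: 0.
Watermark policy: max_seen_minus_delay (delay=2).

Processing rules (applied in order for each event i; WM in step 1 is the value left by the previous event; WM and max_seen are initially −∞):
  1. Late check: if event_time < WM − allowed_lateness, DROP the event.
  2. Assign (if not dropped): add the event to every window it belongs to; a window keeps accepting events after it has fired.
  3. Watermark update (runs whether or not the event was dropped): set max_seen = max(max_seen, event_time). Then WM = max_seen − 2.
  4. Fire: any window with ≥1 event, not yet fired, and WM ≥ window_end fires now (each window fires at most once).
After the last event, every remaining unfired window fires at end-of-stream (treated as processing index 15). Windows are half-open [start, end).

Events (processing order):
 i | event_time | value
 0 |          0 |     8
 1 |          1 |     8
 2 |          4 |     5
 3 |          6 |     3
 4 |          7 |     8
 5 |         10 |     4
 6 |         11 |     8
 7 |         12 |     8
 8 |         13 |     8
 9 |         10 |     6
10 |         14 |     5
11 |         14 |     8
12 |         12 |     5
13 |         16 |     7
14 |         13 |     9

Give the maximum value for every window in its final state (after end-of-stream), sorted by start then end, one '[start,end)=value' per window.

[0,5)=8 [5,10)=8 [10,15)=8 [15,20)=7

i=0 t=0 v=8: → [0,5); WM=-2
i=1 t=1 v=8: → [0,5); WM=-1
i=2 t=4 v=5: → [0,5); WM=2
i=3 t=6 v=3: → [5,10); WM=4
i=4 t=7 v=8: → [5,10); WM=5; [0,5) fires=8
i=5 t=10 v=4: → [10,15); WM=8
i=6 t=11 v=8: → [10,15); WM=9
i=7 t=12 v=8: → [10,15); WM=10; [5,10) fires=8
i=8 t=13 v=8: → [10,15); WM=11
i=9 t=10 v=6: DROP (t<11-0); WM=11
i=10 t=14 v=5: → [10,15); WM=12
i=11 t=14 v=8: → [10,15); WM=12
i=12 t=12 v=5: → [10,15); WM=12
i=13 t=16 v=7: → [15,20); WM=14
i=14 t=13 v=9: DROP (t<14-0); WM=14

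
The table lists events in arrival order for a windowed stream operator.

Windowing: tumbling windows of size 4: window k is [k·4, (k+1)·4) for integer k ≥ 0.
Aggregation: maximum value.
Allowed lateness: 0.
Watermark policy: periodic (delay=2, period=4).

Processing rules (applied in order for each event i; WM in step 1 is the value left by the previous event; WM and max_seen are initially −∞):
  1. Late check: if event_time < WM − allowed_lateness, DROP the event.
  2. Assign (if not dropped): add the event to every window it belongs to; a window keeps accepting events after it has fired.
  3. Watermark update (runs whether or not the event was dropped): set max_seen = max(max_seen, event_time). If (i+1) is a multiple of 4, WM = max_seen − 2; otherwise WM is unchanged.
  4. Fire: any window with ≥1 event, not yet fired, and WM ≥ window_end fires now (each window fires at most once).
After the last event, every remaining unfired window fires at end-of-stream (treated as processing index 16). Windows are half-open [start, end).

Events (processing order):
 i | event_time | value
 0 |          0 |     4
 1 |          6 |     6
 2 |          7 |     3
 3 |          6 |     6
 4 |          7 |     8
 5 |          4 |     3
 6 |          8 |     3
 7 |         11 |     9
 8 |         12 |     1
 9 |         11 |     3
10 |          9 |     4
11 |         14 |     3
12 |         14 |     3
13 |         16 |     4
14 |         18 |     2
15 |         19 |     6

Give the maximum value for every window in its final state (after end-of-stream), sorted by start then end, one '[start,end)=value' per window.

[0,4)=4 [4,8)=8 [8,12)=9 [12,16)=3 [16,20)=6

i=0 t=0 v=4: → [0,4); WM=−∞
i=1 t=6 v=6: → [4,8); WM=−∞
i=2 t=7 v=3: → [4,8); WM=−∞
i=3 t=6 v=6: → [4,8); WM=5; [0,4) fires=4
i=4 t=7 v=8: → [4,8); WM=5
i=5 t=4 v=3: DROP (t<5-0); WM=5
i=6 t=8 v=3: → [8,12); WM=5
i=7 t=11 v=9: → [8,12); WM=9; [4,8) fires=8
i=8 t=12 v=1: → [12,16); WM=9
i=9 t=11 v=3: → [8,12); WM=9
i=10 t=9 v=4: → [8,12); WM=9
i=11 t=14 v=3: → [12,16); WM=12; [8,12) fires=9
i=12 t=14 v=3: → [12,16); WM=12
i=13 t=16 v=4: → [16,20); WM=12
i=14 t=18 v=2: → [16,20); WM=12
i=15 t=19 v=6: → [16,20); WM=17; [12,16) fires=3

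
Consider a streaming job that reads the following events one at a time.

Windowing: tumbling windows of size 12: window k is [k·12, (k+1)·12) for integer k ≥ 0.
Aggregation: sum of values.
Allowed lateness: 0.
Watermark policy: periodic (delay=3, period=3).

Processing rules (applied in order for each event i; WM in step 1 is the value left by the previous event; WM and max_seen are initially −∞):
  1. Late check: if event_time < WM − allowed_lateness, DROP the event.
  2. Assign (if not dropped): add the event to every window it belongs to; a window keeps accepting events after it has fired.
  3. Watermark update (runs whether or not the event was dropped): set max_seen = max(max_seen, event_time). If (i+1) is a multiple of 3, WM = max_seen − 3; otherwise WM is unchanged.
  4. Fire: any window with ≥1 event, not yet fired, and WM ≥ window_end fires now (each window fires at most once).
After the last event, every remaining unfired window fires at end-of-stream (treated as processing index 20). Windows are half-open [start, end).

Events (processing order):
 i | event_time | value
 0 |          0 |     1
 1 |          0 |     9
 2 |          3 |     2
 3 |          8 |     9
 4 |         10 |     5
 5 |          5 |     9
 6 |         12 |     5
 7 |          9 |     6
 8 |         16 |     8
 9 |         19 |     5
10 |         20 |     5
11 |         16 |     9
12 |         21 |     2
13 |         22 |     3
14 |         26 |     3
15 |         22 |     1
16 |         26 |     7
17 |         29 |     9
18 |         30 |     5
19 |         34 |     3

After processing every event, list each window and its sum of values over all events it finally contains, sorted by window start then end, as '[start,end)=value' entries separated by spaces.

i=0 t=0 v=1: → [0,12); WM=−∞
i=1 t=0 v=9: → [0,12); WM=−∞
i=2 t=3 v=2: → [0,12); WM=0
i=3 t=8 v=9: → [0,12); WM=0
i=4 t=10 v=5: → [0,12); WM=0
i=5 t=5 v=9: → [0,12); WM=7
i=6 t=12 v=5: → [12,24); WM=7
i=7 t=9 v=6: → [0,12); WM=7
i=8 t=16 v=8: → [12,24); WM=13; [0,12) fires=41
i=9 t=19 v=5: → [12,24); WM=13
i=10 t=20 v=5: → [12,24); WM=13
i=11 t=16 v=9: → [12,24); WM=17
i=12 t=21 v=2: → [12,24); WM=17
i=13 t=22 v=3: → [12,24); WM=17
i=14 t=26 v=3: → [24,36); WM=23
i=15 t=22 v=1: DROP (t<23-0); WM=23
i=16 t=26 v=7: → [24,36); WM=23
i=17 t=29 v=9: → [24,36); WM=26; [12,24) fires=37
i=18 t=30 v=5: → [24,36); WM=26
i=19 t=34 v=3: → [24,36); WM=26

[0,12)=41 [12,24)=37 [24,36)=27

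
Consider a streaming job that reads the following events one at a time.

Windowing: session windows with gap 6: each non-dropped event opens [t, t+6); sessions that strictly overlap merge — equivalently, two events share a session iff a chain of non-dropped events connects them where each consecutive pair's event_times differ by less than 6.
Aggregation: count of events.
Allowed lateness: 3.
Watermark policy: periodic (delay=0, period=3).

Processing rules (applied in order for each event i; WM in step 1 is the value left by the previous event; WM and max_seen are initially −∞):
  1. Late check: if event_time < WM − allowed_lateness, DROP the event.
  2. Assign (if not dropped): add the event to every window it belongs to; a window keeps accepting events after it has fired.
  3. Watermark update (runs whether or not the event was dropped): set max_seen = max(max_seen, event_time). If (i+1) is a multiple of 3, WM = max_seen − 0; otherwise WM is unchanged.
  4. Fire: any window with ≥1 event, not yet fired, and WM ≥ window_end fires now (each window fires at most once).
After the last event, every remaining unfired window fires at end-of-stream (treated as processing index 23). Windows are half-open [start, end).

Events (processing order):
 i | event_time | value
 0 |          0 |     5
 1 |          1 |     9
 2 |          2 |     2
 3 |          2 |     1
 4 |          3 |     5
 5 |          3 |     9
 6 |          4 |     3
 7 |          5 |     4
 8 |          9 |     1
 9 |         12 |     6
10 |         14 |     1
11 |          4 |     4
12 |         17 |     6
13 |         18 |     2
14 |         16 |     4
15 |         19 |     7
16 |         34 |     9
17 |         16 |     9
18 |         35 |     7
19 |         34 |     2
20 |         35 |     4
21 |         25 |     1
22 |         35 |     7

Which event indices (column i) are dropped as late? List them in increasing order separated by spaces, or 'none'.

i=0 t=0 v=5: → [0,6); WM=−∞
i=1 t=1 v=9: → [0,7); WM=−∞
i=2 t=2 v=2: → [0,8); WM=2
i=3 t=2 v=1: → [0,8); WM=2
i=4 t=3 v=5: → [0,9); WM=2
i=5 t=3 v=9: → [0,9); WM=3
i=6 t=4 v=3: → [0,10); WM=3
i=7 t=5 v=4: → [0,11); WM=3
i=8 t=9 v=1: → [0,15); WM=9
i=9 t=12 v=6: → [0,18); WM=9
i=10 t=14 v=1: → [0,20); WM=9
i=11 t=4 v=4: DROP (t<9-3); WM=14
i=12 t=17 v=6: → [0,23); WM=14
i=13 t=18 v=2: → [0,24); WM=14
i=14 t=16 v=4: → [0,24); WM=18
i=15 t=19 v=7: → [0,25); WM=18
i=16 t=34 v=9: → [34,40); WM=18
i=17 t=16 v=9: → [0,25); WM=34
i=18 t=35 v=7: → [34,41); WM=34
i=19 t=34 v=2: → [34,41); WM=34
i=20 t=35 v=4: → [34,41); WM=35
i=21 t=25 v=1: DROP (t<35-3); WM=35
i=22 t=35 v=7: → [34,41); WM=35

11 21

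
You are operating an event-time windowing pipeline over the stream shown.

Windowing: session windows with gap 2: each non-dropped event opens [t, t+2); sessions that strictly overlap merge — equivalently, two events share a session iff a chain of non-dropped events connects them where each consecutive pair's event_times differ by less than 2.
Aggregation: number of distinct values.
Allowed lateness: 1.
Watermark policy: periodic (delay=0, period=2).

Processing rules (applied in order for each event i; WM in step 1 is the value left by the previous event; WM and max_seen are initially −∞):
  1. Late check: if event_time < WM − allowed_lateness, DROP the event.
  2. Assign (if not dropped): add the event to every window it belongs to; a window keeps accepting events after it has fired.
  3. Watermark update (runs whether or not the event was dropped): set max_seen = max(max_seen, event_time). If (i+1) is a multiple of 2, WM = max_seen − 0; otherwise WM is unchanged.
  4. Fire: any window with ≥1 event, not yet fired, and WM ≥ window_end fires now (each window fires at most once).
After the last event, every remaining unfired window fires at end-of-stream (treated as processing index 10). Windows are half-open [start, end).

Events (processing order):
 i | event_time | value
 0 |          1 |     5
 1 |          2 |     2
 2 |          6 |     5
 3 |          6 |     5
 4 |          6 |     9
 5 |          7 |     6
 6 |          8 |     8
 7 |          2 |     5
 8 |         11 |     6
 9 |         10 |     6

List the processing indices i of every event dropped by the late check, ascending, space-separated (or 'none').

7

i=0 t=1 v=5: → [1,3); WM=−∞
i=1 t=2 v=2: → [1,4); WM=2
i=2 t=6 v=5: → [6,8); WM=2
i=3 t=6 v=5: → [6,8); WM=6
i=4 t=6 v=9: → [6,8); WM=6
i=5 t=7 v=6: → [6,9); WM=7
i=6 t=8 v=8: → [6,10); WM=7
i=7 t=2 v=5: DROP (t<7-1); WM=8
i=8 t=11 v=6: → [11,13); WM=8
i=9 t=10 v=6: → [10,13); WM=11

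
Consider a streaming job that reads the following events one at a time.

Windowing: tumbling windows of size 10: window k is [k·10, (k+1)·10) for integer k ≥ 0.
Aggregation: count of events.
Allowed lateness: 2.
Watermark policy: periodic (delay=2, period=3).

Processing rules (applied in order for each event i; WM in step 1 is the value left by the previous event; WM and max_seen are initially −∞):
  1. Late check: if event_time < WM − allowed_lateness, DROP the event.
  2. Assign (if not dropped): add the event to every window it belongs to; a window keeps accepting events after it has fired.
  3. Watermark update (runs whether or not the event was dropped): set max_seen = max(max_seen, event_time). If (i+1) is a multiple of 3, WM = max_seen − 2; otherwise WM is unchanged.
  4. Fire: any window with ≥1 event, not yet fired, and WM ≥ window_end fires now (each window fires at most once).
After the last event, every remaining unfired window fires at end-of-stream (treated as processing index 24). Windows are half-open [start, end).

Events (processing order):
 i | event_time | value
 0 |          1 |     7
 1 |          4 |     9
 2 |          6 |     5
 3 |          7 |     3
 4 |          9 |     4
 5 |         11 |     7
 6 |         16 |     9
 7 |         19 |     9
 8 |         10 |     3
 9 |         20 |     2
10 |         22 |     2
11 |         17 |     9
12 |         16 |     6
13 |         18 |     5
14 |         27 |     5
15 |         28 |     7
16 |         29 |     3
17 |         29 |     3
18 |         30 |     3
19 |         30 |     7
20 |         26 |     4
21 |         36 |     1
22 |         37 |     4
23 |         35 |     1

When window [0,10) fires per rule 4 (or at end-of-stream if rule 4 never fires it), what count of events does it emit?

5

i=0 t=1 v=7: → [0,10); WM=−∞
i=1 t=4 v=9: → [0,10); WM=−∞
i=2 t=6 v=5: → [0,10); WM=4
i=3 t=7 v=3: → [0,10); WM=4
i=4 t=9 v=4: → [0,10); WM=4
i=5 t=11 v=7: → [10,20); WM=9
i=6 t=16 v=9: → [10,20); WM=9
i=7 t=19 v=9: → [10,20); WM=9
i=8 t=10 v=3: → [10,20); WM=17; [0,10) fires=5
i=9 t=20 v=2: → [20,30); WM=17
i=10 t=22 v=2: → [20,30); WM=17
i=11 t=17 v=9: → [10,20); WM=20; [10,20) fires=5
i=12 t=16 v=6: DROP (t<20-2); WM=20
i=13 t=18 v=5: → [10,20); WM=20
i=14 t=27 v=5: → [20,30); WM=25
i=15 t=28 v=7: → [20,30); WM=25
i=16 t=29 v=3: → [20,30); WM=25
i=17 t=29 v=3: → [20,30); WM=27
i=18 t=30 v=3: → [30,40); WM=27
i=19 t=30 v=7: → [30,40); WM=27
i=20 t=26 v=4: → [20,30); WM=28
i=21 t=36 v=1: → [30,40); WM=28
i=22 t=37 v=4: → [30,40); WM=28
i=23 t=35 v=1: → [30,40); WM=35; [20,30) fires=7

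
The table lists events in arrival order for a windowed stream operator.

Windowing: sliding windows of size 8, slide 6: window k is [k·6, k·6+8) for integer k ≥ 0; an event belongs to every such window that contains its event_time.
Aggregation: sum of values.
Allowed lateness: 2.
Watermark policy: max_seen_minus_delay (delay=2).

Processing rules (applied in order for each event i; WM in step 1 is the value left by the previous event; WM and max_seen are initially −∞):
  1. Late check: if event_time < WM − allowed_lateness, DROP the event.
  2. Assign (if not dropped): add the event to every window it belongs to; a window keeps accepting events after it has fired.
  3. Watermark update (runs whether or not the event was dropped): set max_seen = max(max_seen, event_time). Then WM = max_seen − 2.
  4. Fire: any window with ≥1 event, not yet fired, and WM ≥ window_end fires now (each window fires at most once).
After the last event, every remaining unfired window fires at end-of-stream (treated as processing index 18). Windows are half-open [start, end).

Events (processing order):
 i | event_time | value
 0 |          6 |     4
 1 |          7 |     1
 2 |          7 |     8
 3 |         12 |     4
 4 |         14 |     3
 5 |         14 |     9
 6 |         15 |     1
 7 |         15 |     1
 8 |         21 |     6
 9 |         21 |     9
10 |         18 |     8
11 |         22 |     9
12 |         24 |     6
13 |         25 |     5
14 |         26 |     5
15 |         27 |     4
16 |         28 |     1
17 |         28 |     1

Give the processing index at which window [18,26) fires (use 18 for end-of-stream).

16

i=0 t=6 v=4: → [6,14),[0,8); WM=4
i=1 t=7 v=1: → [6,14),[0,8); WM=5
i=2 t=7 v=8: → [6,14),[0,8); WM=5
i=3 t=12 v=4: → [12,20),[6,14); WM=10; [0,8) fires=13
i=4 t=14 v=3: → [12,20); WM=12
i=5 t=14 v=9: → [12,20); WM=12
i=6 t=15 v=1: → [12,20); WM=13
i=7 t=15 v=1: → [12,20); WM=13
i=8 t=21 v=6: → [18,26); WM=19; [6,14) fires=17
i=9 t=21 v=9: → [18,26); WM=19
i=10 t=18 v=8: → [18,26),[12,20); WM=19
i=11 t=22 v=9: → [18,26); WM=20; [12,20) fires=26
i=12 t=24 v=6: → [24,32),[18,26); WM=22
i=13 t=25 v=5: → [24,32),[18,26); WM=23
i=14 t=26 v=5: → [24,32); WM=24
i=15 t=27 v=4: → [24,32); WM=25
i=16 t=28 v=1: → [24,32); WM=26; [18,26) fires=43
i=17 t=28 v=1: → [24,32); WM=26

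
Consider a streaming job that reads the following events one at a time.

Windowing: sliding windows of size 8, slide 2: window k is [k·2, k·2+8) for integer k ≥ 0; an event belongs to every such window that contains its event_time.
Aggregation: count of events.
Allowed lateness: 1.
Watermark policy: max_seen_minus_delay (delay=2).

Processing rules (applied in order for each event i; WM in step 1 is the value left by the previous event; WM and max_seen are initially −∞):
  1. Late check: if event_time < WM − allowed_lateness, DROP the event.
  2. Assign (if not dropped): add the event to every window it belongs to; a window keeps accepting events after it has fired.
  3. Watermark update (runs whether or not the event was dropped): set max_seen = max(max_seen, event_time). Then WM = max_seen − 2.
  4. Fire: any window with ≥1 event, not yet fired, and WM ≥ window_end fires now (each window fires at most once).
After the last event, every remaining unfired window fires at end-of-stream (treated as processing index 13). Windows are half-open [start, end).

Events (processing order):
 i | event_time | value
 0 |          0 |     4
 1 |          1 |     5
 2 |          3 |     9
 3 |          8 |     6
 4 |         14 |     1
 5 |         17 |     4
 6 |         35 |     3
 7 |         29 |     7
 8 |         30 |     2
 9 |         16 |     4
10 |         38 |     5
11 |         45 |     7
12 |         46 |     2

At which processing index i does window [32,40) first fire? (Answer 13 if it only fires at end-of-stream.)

i=0 t=0 v=4: → [0,8); WM=-2
i=1 t=1 v=5: → [0,8); WM=-1
i=2 t=3 v=9: → [2,10),[0,8); WM=1
i=3 t=8 v=6: → [8,16),[6,14),[4,12),[2,10); WM=6
i=4 t=14 v=1: → [14,22),[12,20),[10,18),[8,16); WM=12; [0,8) fires=3 [2,10) fires=2 [4,12) fires=1
i=5 t=17 v=4: → [16,24),[14,22),[12,20),[10,18); WM=15; [6,14) fires=1
i=6 t=35 v=3: → [34,42),[32,40),[30,38),[28,36); WM=33; [8,16) fires=2 [10,18) fires=2 [12,20) fires=2 [14,22) fires=2 [16,24) fires=1
i=7 t=29 v=7: DROP (t<33-1); WM=33
i=8 t=30 v=2: DROP (t<33-1); WM=33
i=9 t=16 v=4: DROP (t<33-1); WM=33
i=10 t=38 v=5: → [38,46),[36,44),[34,42),[32,40); WM=36; [28,36) fires=1
i=11 t=45 v=7: → [44,52),[42,50),[40,48),[38,46); WM=43; [30,38) fires=1 [32,40) fires=2 [34,42) fires=2
i=12 t=46 v=2: → [46,54),[44,52),[42,50),[40,48); WM=44; [36,44) fires=1

11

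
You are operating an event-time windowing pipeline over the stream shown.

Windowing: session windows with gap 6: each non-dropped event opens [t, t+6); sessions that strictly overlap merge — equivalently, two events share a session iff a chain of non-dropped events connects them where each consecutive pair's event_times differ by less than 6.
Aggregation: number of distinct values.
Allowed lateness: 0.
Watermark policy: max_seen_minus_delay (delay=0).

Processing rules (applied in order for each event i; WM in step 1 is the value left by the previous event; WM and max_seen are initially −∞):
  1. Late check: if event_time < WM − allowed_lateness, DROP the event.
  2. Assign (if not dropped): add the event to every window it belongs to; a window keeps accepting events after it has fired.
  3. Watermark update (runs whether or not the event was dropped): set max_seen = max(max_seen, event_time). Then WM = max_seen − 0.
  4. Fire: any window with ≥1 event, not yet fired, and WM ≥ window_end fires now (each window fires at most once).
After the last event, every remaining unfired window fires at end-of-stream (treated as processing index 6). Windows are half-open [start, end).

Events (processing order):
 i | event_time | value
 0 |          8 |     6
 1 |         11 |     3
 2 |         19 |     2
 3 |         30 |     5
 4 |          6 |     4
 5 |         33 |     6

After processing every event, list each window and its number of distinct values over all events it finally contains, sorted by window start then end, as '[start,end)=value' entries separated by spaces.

[8,17)=2 [19,25)=1 [30,39)=2

i=0 t=8 v=6: → [8,14); WM=8
i=1 t=11 v=3: → [8,17); WM=11
i=2 t=19 v=2: → [19,25); WM=19
i=3 t=30 v=5: → [30,36); WM=30
i=4 t=6 v=4: DROP (t<30-0); WM=30
i=5 t=33 v=6: → [30,39); WM=33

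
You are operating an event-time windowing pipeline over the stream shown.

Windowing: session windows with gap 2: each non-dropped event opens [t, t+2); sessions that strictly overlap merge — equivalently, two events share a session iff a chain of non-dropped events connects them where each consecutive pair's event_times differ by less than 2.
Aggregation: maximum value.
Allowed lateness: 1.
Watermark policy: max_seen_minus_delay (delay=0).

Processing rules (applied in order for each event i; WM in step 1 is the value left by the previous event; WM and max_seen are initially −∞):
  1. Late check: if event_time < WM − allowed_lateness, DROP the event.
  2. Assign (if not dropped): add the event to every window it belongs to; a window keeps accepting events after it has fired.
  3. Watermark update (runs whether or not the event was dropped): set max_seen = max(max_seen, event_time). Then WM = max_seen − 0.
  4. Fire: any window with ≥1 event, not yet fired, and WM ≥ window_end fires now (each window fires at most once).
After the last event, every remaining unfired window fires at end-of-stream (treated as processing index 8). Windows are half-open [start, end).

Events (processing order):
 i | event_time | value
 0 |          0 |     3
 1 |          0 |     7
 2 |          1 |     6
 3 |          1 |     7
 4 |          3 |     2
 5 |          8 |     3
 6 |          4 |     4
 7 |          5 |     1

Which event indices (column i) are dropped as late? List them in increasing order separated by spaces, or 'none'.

i=0 t=0 v=3: → [0,2); WM=0
i=1 t=0 v=7: → [0,2); WM=0
i=2 t=1 v=6: → [0,3); WM=1
i=3 t=1 v=7: → [0,3); WM=1
i=4 t=3 v=2: → [3,5); WM=3
i=5 t=8 v=3: → [8,10); WM=8
i=6 t=4 v=4: DROP (t<8-1); WM=8
i=7 t=5 v=1: DROP (t<8-1); WM=8

6 7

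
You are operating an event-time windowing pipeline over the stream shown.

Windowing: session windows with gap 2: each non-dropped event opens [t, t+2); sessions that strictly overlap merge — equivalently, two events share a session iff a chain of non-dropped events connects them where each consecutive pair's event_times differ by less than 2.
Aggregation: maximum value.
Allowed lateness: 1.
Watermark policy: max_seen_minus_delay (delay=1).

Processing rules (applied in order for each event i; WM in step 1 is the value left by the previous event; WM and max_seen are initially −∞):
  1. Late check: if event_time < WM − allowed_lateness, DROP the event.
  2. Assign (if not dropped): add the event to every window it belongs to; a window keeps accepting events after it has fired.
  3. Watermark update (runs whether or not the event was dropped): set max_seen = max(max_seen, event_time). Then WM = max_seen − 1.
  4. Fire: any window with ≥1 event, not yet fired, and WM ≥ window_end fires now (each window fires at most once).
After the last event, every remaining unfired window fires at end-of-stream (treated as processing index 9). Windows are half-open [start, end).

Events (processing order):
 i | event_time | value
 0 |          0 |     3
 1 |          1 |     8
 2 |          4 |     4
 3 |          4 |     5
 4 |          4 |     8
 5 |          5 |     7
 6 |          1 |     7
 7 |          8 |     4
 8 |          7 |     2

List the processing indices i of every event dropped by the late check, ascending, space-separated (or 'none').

i=0 t=0 v=3: → [0,2); WM=-1
i=1 t=1 v=8: → [0,3); WM=0
i=2 t=4 v=4: → [4,6); WM=3
i=3 t=4 v=5: → [4,6); WM=3
i=4 t=4 v=8: → [4,6); WM=3
i=5 t=5 v=7: → [4,7); WM=4
i=6 t=1 v=7: DROP (t<4-1); WM=4
i=7 t=8 v=4: → [8,10); WM=7
i=8 t=7 v=2: → [7,10); WM=7

6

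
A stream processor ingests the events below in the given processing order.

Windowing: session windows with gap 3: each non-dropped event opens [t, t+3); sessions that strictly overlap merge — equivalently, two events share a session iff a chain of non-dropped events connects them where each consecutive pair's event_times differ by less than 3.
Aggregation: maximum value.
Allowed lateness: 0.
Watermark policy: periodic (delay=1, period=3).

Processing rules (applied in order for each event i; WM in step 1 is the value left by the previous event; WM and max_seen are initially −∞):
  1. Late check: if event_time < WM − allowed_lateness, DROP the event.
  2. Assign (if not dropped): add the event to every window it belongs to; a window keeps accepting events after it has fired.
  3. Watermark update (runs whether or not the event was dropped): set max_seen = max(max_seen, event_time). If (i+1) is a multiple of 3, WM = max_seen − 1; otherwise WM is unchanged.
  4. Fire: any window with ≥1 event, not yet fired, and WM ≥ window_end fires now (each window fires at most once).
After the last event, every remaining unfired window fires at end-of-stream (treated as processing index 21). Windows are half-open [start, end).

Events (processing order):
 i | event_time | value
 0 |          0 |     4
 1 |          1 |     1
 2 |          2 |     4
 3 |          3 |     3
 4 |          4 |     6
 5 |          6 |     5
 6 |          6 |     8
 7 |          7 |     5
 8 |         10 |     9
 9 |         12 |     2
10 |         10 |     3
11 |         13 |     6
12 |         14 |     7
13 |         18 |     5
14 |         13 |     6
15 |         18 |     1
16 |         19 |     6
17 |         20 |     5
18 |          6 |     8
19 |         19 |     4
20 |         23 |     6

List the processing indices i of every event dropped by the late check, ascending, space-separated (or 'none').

18

i=0 t=0 v=4: → [0,3); WM=−∞
i=1 t=1 v=1: → [0,4); WM=−∞
i=2 t=2 v=4: → [0,5); WM=1
i=3 t=3 v=3: → [0,6); WM=1
i=4 t=4 v=6: → [0,7); WM=1
i=5 t=6 v=5: → [0,9); WM=5
i=6 t=6 v=8: → [0,9); WM=5
i=7 t=7 v=5: → [0,10); WM=5
i=8 t=10 v=9: → [10,13); WM=9
i=9 t=12 v=2: → [10,15); WM=9
i=10 t=10 v=3: → [10,15); WM=9
i=11 t=13 v=6: → [10,16); WM=12
i=12 t=14 v=7: → [10,17); WM=12
i=13 t=18 v=5: → [18,21); WM=12
i=14 t=13 v=6: → [10,17); WM=17
i=15 t=18 v=1: → [18,21); WM=17
i=16 t=19 v=6: → [18,22); WM=17
i=17 t=20 v=5: → [18,23); WM=19
i=18 t=6 v=8: DROP (t<19-0); WM=19
i=19 t=19 v=4: → [18,23); WM=19
i=20 t=23 v=6: → [23,26); WM=22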